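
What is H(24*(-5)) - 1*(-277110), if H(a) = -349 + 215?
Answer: 276976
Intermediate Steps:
H(a) = -134
H(24*(-5)) - 1*(-277110) = -134 - 1*(-277110) = -134 + 277110 = 276976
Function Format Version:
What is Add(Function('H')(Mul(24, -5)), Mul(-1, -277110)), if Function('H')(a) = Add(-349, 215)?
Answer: 276976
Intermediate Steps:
Function('H')(a) = -134
Add(Function('H')(Mul(24, -5)), Mul(-1, -277110)) = Add(-134, Mul(-1, -277110)) = Add(-134, 277110) = 276976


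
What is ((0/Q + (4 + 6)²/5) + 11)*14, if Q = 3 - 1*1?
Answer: 434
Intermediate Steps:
Q = 2 (Q = 3 - 1 = 2)
((0/Q + (4 + 6)²/5) + 11)*14 = ((0/2 + (4 + 6)²/5) + 11)*14 = ((0*(½) + 10²*(⅕)) + 11)*14 = ((0 + 100*(⅕)) + 11)*14 = ((0 + 20) + 11)*14 = (20 + 11)*14 = 31*14 = 434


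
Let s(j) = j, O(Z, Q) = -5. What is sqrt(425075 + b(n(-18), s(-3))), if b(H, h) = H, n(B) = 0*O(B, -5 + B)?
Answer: 35*sqrt(347) ≈ 651.98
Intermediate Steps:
n(B) = 0 (n(B) = 0*(-5) = 0)
sqrt(425075 + b(n(-18), s(-3))) = sqrt(425075 + 0) = sqrt(425075) = 35*sqrt(347)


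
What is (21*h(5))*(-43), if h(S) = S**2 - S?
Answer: -18060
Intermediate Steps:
(21*h(5))*(-43) = (21*(5*(-1 + 5)))*(-43) = (21*(5*4))*(-43) = (21*20)*(-43) = 420*(-43) = -18060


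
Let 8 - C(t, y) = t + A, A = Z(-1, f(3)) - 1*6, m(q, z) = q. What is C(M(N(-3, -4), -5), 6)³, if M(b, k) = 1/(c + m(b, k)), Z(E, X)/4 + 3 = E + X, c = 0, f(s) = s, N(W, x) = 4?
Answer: 357911/64 ≈ 5592.4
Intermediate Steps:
Z(E, X) = -12 + 4*E + 4*X (Z(E, X) = -12 + 4*(E + X) = -12 + (4*E + 4*X) = -12 + 4*E + 4*X)
A = -10 (A = (-12 + 4*(-1) + 4*3) - 1*6 = (-12 - 4 + 12) - 6 = -4 - 6 = -10)
M(b, k) = 1/b (M(b, k) = 1/(0 + b) = 1/b)
C(t, y) = 18 - t (C(t, y) = 8 - (t - 10) = 8 - (-10 + t) = 8 + (10 - t) = 18 - t)
C(M(N(-3, -4), -5), 6)³ = (18 - 1/4)³ = (18 - 1*¼)³ = (18 - ¼)³ = (71/4)³ = 357911/64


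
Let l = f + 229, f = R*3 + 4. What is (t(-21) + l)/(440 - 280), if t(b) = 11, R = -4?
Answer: 29/20 ≈ 1.4500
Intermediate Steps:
f = -8 (f = -4*3 + 4 = -12 + 4 = -8)
l = 221 (l = -8 + 229 = 221)
(t(-21) + l)/(440 - 280) = (11 + 221)/(440 - 280) = 232/160 = 232*(1/160) = 29/20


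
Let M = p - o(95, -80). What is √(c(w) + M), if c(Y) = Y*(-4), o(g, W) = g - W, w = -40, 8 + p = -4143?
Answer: I*√4166 ≈ 64.545*I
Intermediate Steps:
p = -4151 (p = -8 - 4143 = -4151)
c(Y) = -4*Y
M = -4326 (M = -4151 - (95 - 1*(-80)) = -4151 - (95 + 80) = -4151 - 1*175 = -4151 - 175 = -4326)
√(c(w) + M) = √(-4*(-40) - 4326) = √(160 - 4326) = √(-4166) = I*√4166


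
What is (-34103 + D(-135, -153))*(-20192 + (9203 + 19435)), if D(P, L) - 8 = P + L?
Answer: -290398818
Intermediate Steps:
D(P, L) = 8 + L + P (D(P, L) = 8 + (P + L) = 8 + (L + P) = 8 + L + P)
(-34103 + D(-135, -153))*(-20192 + (9203 + 19435)) = (-34103 + (8 - 153 - 135))*(-20192 + (9203 + 19435)) = (-34103 - 280)*(-20192 + 28638) = -34383*8446 = -290398818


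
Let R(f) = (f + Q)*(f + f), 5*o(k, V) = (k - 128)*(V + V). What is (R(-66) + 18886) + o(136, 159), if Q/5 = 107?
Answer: -212566/5 ≈ -42513.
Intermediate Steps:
Q = 535 (Q = 5*107 = 535)
o(k, V) = 2*V*(-128 + k)/5 (o(k, V) = ((k - 128)*(V + V))/5 = ((-128 + k)*(2*V))/5 = (2*V*(-128 + k))/5 = 2*V*(-128 + k)/5)
R(f) = 2*f*(535 + f) (R(f) = (f + 535)*(f + f) = (535 + f)*(2*f) = 2*f*(535 + f))
(R(-66) + 18886) + o(136, 159) = (2*(-66)*(535 - 66) + 18886) + (⅖)*159*(-128 + 136) = (2*(-66)*469 + 18886) + (⅖)*159*8 = (-61908 + 18886) + 2544/5 = -43022 + 2544/5 = -212566/5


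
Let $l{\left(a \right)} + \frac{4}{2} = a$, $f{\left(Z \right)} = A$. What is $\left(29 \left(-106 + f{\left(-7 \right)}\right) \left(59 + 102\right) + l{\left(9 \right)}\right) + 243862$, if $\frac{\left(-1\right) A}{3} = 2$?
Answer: $-279059$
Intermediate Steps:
$A = -6$ ($A = \left(-3\right) 2 = -6$)
$f{\left(Z \right)} = -6$
$l{\left(a \right)} = -2 + a$
$\left(29 \left(-106 + f{\left(-7 \right)}\right) \left(59 + 102\right) + l{\left(9 \right)}\right) + 243862 = \left(29 \left(-106 - 6\right) \left(59 + 102\right) + \left(-2 + 9\right)\right) + 243862 = \left(29 \left(\left(-112\right) 161\right) + 7\right) + 243862 = \left(29 \left(-18032\right) + 7\right) + 243862 = \left(-522928 + 7\right) + 243862 = -522921 + 243862 = -279059$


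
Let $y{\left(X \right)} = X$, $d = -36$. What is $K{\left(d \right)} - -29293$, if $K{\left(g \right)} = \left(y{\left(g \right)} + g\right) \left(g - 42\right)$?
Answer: $34909$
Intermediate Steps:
$K{\left(g \right)} = 2 g \left(-42 + g\right)$ ($K{\left(g \right)} = \left(g + g\right) \left(g - 42\right) = 2 g \left(-42 + g\right)$)
$K{\left(d \right)} - -29293 = 2 \left(-36\right) \left(-42 - 36\right) - -29293 = 2 \left(-36\right) \left(-78\right) + 29293 = 5616 + 29293 = 34909$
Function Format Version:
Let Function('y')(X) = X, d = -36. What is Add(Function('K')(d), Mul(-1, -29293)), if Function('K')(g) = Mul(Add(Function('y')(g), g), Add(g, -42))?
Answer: 34909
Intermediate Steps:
Function('K')(g) = Mul(2, g, Add(-42, g)) (Function('K')(g) = Mul(Add(g, g), Add(g, -42)) = Mul(Mul(2, g), Add(-42, g)) = Mul(2, g, Add(-42, g)))
Add(Function('K')(d), Mul(-1, -29293)) = Add(Mul(2, -36, Add(-42, -36)), Mul(-1, -29293)) = Add(Mul(2, -36, -78), 29293) = Add(5616, 29293) = 34909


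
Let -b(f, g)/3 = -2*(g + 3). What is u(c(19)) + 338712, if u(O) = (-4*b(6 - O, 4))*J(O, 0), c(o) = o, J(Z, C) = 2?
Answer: 338376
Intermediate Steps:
b(f, g) = 18 + 6*g (b(f, g) = -(-6)*(g + 3) = -(-6)*(3 + g) = -3*(-6 - 2*g) = 18 + 6*g)
u(O) = -336 (u(O) = -4*(18 + 6*4)*2 = -4*(18 + 24)*2 = -4*42*2 = -168*2 = -336)
u(c(19)) + 338712 = -336 + 338712 = 338376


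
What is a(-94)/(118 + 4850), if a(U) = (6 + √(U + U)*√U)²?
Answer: 4427/1242 - 47*√2/207 ≈ 3.2433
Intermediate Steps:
a(U) = (6 + U*√2)² (a(U) = (6 + √(2*U)*√U)² = (6 + (√2*√U)*√U)² = (6 + U*√2)²)
a(-94)/(118 + 4850) = (6 - 94*√2)²/(118 + 4850) = (6 - 94*√2)²/4968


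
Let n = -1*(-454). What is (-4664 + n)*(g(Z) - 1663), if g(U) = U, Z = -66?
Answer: 7279090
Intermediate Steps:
n = 454
(-4664 + n)*(g(Z) - 1663) = (-4664 + 454)*(-66 - 1663) = -4210*(-1729) = 7279090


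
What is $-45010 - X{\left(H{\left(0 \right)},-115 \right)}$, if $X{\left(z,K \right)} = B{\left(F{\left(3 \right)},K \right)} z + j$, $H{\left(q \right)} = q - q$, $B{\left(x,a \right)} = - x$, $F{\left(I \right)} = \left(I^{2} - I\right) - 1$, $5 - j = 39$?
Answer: $-44976$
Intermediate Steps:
$j = -34$ ($j = 5 - 39 = -34$)
$F{\left(I \right)} = -1 + I^{2} - I$
$H{\left(q \right)} = 0$
$X{\left(z,K \right)} = -34 - 5 z$ ($X{\left(z,K \right)} = - (-1 + 3^{2} - 3) z - 34 = - (-1 + 9 - 3) z - 34 = \left(-1\right) 5 z - 34 = - 5 z - 34 = -34 - 5 z$)
$-45010 - X{\left(H{\left(0 \right)},-115 \right)} = -45010 - \left(-34 - 0\right) = -45010 - \left(-34 + 0\right) = -45010 - -34 = -45010 + 34 = -44976$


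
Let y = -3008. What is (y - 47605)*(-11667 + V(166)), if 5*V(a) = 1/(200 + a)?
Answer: 360206124439/610 ≈ 5.9050e+8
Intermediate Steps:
V(a) = 1/(5*(200 + a))
(y - 47605)*(-11667 + V(166)) = (-3008 - 47605)*(-11667 + 1/(5*(200 + 166))) = -50613*(-11667 + (⅕)/366) = -50613*(-11667 + (⅕)*(1/366)) = -50613*(-11667 + 1/1830) = -50613*(-21350609/1830) = 360206124439/610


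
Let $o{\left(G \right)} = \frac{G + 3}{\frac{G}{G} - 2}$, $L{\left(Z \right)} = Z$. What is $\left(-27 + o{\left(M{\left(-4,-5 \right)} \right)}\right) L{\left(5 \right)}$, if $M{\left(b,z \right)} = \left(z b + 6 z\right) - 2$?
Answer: $-90$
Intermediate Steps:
$M{\left(b,z \right)} = -2 + 6 z + b z$ ($M{\left(b,z \right)} = \left(b z + 6 z\right) - 2 = \left(6 z + b z\right) - 2 = -2 + 6 z + b z$)
$o{\left(G \right)} = -3 - G$ ($o{\left(G \right)} = \frac{3 + G}{1 - 2} = \frac{3 + G}{-1} = \left(3 + G\right) \left(-1\right) = -3 - G$)
$\left(-27 + o{\left(M{\left(-4,-5 \right)} \right)}\right) L{\left(5 \right)} = \left(-27 - \left(1 - 10\right)\right) 5 = \left(-27 - -9\right) 5 = \left(-27 + \left(-3 + 12\right)\right) 5 = \left(-27 + 9\right) 5 = \left(-18\right) 5 = -90$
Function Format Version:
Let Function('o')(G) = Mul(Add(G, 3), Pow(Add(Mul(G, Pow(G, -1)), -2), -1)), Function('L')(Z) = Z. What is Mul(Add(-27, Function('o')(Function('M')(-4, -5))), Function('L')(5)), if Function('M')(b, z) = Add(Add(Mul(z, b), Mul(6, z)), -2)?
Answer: -90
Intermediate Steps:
Function('M')(b, z) = Add(-2, Mul(6, z), Mul(b, z)) (Function('M')(b, z) = Add(Add(Mul(b, z), Mul(6, z)), -2) = Add(Add(Mul(6, z), Mul(b, z)), -2) = Add(-2, Mul(6, z), Mul(b, z)))
Function('o')(G) = Add(-3, Mul(-1, G)) (Function('o')(G) = Mul(Add(3, G), Pow(Add(1, -2), -1)) = Mul(Add(3, G), Pow(-1, -1)) = Mul(Add(3, G), -1) = Add(-3, Mul(-1, G)))
Mul(Add(-27, Function('o')(Function('M')(-4, -5))), Function('L')(5)) = Mul(Add(-27, Add(-3, Mul(-1, Add(-2, Mul(6, -5), Mul(-4, -5))))), 5) = Mul(Add(-27, Add(-3, Mul(-1, Add(-2, -30, 20)))), 5) = Mul(Add(-27, Add(-3, Mul(-1, -12))), 5) = Mul(Add(-27, Add(-3, 12)), 5) = Mul(Add(-27, 9), 5) = Mul(-18, 5) = -90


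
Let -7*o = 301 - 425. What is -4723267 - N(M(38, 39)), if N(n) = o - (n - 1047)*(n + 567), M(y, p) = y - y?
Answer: -37218536/7 ≈ -5.3169e+6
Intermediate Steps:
o = 124/7 (o = -(301 - 425)/7 = -1/7*(-124) = 124/7 ≈ 17.714)
M(y, p) = 0
N(n) = 124/7 - (-1047 + n)*(567 + n) (N(n) = 124/7 - (n - 1047)*(n + 567) = 124/7 - (-1047 + n)*(567 + n))
-4723267 - N(M(38, 39)) = -4723267 - (4155667/7 - 1*0**2 + 480*0) = -4723267 - (4155667/7 - 1*0 + 0) = -4723267 - (4155667/7 + 0 + 0) = -4723267 - 1*4155667/7 = -4723267 - 4155667/7 = -37218536/7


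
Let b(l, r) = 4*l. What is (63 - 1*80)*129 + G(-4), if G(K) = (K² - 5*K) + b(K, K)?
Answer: -2173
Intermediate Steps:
G(K) = K² - K (G(K) = (K² - 5*K) + 4*K = K² - K)
(63 - 1*80)*129 + G(-4) = (63 - 1*80)*129 - 4*(-1 - 4) = (63 - 80)*129 - 4*(-5) = -17*129 + 20 = -2193 + 20 = -2173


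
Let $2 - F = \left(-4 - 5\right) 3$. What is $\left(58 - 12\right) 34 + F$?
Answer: $1593$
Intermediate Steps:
$F = 29$ ($F = 2 - \left(-4 - 5\right) 3 = 2 - \left(-9\right) 3 = 2 - -27 = 2 + 27 = 29$)
$\left(58 - 12\right) 34 + F = \left(58 - 12\right) 34 + 29 = 46 \cdot 34 + 29 = 1564 + 29 = 1593$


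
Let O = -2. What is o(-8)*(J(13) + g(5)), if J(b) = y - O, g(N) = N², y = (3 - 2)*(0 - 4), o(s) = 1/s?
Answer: -23/8 ≈ -2.8750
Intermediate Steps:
o(s) = 1/s
y = -4 (y = 1*(-4) = -4)
J(b) = -2 (J(b) = -4 - 1*(-2) = -4 + 2 = -2)
o(-8)*(J(13) + g(5)) = (-2 + 5²)/(-8) = -(-2 + 25)/8 = -⅛*23 = -23/8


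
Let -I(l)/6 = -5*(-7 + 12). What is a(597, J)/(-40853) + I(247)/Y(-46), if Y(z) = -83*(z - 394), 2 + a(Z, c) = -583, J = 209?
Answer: 2749215/149195156 ≈ 0.018427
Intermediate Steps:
I(l) = 150 (I(l) = -(-30)*(-7 + 12) = -(-30)*5 = -6*(-25) = 150)
a(Z, c) = -585 (a(Z, c) = -2 - 583 = -585)
Y(z) = 32702 - 83*z (Y(z) = -83*(-394 + z) = 32702 - 83*z)
a(597, J)/(-40853) + I(247)/Y(-46) = -585/(-40853) + 150/(32702 - 83*(-46)) = -585*(-1/40853) + 150/(32702 + 3818) = 585/40853 + 150/36520 = 585/40853 + 150*(1/36520) = 585/40853 + 15/3652 = 2749215/149195156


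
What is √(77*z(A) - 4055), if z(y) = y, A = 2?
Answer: I*√3901 ≈ 62.458*I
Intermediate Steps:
√(77*z(A) - 4055) = √(77*2 - 4055) = √(154 - 4055) = √(-3901) = I*√3901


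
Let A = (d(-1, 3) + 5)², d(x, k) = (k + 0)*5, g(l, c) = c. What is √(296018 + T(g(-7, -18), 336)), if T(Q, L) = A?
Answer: √296418 ≈ 544.44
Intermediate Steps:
d(x, k) = 5*k (d(x, k) = k*5 = 5*k)
A = 400 (A = (5*3 + 5)² = (15 + 5)² = 20² = 400)
T(Q, L) = 400
√(296018 + T(g(-7, -18), 336)) = √(296018 + 400) = √296418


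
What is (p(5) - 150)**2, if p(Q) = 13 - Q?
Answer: 20164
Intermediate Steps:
(p(5) - 150)**2 = ((13 - 1*5) - 150)**2 = ((13 - 5) - 150)**2 = (8 - 150)**2 = (-142)**2 = 20164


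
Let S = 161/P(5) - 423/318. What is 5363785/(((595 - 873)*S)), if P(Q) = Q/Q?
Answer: -56856121/470515 ≈ -120.84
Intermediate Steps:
P(Q) = 1
S = 16925/106 (S = 161/1 - 423/318 = 161*1 - 423*1/318 = 161 - 141/106 = 16925/106 ≈ 159.67)
5363785/(((595 - 873)*S)) = 5363785/(((595 - 873)*(16925/106))) = 5363785/((-278*16925/106)) = 5363785/(-2352575/53) = 5363785*(-53/2352575) = -56856121/470515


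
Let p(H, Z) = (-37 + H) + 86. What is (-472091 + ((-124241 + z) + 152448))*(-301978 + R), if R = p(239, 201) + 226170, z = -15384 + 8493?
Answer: 34042528000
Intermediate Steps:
p(H, Z) = 49 + H
z = -6891
R = 226458 (R = (49 + 239) + 226170 = 288 + 226170 = 226458)
(-472091 + ((-124241 + z) + 152448))*(-301978 + R) = (-472091 + ((-124241 - 6891) + 152448))*(-301978 + 226458) = (-472091 + (-131132 + 152448))*(-75520) = (-472091 + 21316)*(-75520) = -450775*(-75520) = 34042528000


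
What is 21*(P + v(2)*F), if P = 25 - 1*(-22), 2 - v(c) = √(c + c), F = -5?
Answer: 987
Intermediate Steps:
v(c) = 2 - √2*√c (v(c) = 2 - √(c + c) = 2 - √(2*c) = 2 - √2*√c)
P = 47 (P = 25 + 22 = 47)
21*(P + v(2)*F) = 21*(47 + (2 - √2*√2)*(-5)) = 21*(47 + (2 - 2)*(-5)) = 21*(47 + 0*(-5)) = 21*(47 + 0) = 21*47 = 987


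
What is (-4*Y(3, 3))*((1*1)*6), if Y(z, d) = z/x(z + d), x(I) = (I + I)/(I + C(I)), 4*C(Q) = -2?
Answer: -33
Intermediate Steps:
C(Q) = -½ (C(Q) = (¼)*(-2) = -½)
x(I) = 2*I/(-½ + I) (x(I) = (I + I)/(I - ½) = (2*I)/(-½ + I) = 2*I/(-½ + I))
Y(z, d) = z*(-1 + 2*d + 2*z)/(4*(d + z)) (Y(z, d) = z/((4*(z + d)/(-1 + 2*(z + d)))) = z/((4*(d + z)/(-1 + 2*(d + z)))) = z/((4*(d + z)/(-1 + (2*d + 2*z)))) = z/((4*(d + z)/(-1 + 2*d + 2*z))) = z*((-1 + 2*d + 2*z)/(4*(d + z))) = z*(-1 + 2*d + 2*z)/(4*(d + z)))
(-4*Y(3, 3))*((1*1)*6) = (-3*(-1 + 2*3 + 2*3)/(3 + 3))*((1*1)*6) = (-3*(-1 + 6 + 6)/6)*(1*6) = -3*11/6*6 = -4*11/8*6 = -11/2*6 = -33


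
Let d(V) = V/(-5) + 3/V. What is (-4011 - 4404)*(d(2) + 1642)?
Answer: -27653373/2 ≈ -1.3827e+7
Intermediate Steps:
d(V) = 3/V - V/5 (d(V) = V*(-⅕) + 3/V = -V/5 + 3/V = 3/V - V/5)
(-4011 - 4404)*(d(2) + 1642) = (-4011 - 4404)*((3/2 - ⅕*2) + 1642) = -8415*((3*(½) - ⅖) + 1642) = -8415*((3/2 - ⅖) + 1642) = -8415*(11/10 + 1642) = -8415*16431/10 = -27653373/2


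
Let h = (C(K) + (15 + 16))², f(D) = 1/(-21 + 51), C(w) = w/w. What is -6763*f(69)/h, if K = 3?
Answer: -6763/30720 ≈ -0.22015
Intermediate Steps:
C(w) = 1
f(D) = 1/30
h = 1024 (h = (1 + (15 + 16))² = (1 + 31)² = 32² = 1024)
-6763*f(69)/h = -6763/(1024/(1/30)) = -6763/(1024*30) = -6763/30720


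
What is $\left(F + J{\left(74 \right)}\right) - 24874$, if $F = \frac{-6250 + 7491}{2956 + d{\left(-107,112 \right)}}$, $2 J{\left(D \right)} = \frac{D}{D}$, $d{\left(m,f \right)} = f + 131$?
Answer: $- \frac{159138171}{6398} \approx -24873.0$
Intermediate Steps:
$d{\left(m,f \right)} = 131 + f$
$J{\left(D \right)} = \frac{1}{2}$ ($J{\left(D \right)} = \frac{D \frac{1}{D}}{2} = \frac{1}{2} \cdot 1 = \frac{1}{2}$)
$F = \frac{1241}{3199}$ ($F = \frac{-6250 + 7491}{2956 + \left(131 + 112\right)} = \frac{1241}{2956 + 243} = \frac{1241}{3199} \approx 0.38793$)
$\left(F + J{\left(74 \right)}\right) - 24874 = \left(\frac{1241}{3199} + \frac{1}{2}\right) - 24874 = \frac{5681}{6398} - 24874 = - \frac{159138171}{6398}$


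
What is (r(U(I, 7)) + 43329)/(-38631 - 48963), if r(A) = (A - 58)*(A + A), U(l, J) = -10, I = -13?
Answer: -44689/87594 ≈ -0.51018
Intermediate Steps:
r(A) = 2*A*(-58 + A) (r(A) = (-58 + A)*(2*A) = 2*A*(-58 + A))
(r(U(I, 7)) + 43329)/(-38631 - 48963) = (2*(-10)*(-58 - 10) + 43329)/(-38631 - 48963) = (2*(-10)*(-68) + 43329)/(-87594) = (1360 + 43329)*(-1/87594) = 44689*(-1/87594) = -44689/87594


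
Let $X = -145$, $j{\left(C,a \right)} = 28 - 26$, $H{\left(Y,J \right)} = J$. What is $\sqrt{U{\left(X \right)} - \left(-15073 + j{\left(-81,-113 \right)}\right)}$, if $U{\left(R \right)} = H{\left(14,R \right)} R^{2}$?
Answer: $i \sqrt{3033554} \approx 1741.7 i$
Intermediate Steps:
$j{\left(C,a \right)} = 2$
$U{\left(R \right)} = R^{3}$ ($U{\left(R \right)} = R R^{2} = R^{3}$)
$\sqrt{U{\left(X \right)} - \left(-15073 + j{\left(-81,-113 \right)}\right)} = \sqrt{\left(-145\right)^{3} + \left(15073 - 2\right)} = \sqrt{-3048625 + \left(15073 - 2\right)} = \sqrt{-3048625 + 15071} = \sqrt{-3033554} = i \sqrt{3033554}$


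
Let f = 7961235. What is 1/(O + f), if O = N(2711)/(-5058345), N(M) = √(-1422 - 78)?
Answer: 543207889897335189/4324605665326811313398419 + 674446*I*√15/21623028326634056566992095 ≈ 1.2561e-7 + 1.208e-19*I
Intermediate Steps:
N(M) = 10*I*√15 (N(M) = √(-1500) = 10*I*√15)
O = -2*I*√15/1011669 (O = (10*I*√15)/(-5058345) = (10*I*√15)*(-1/5058345) = -2*I*√15/1011669 ≈ -7.6566e-6*I)
1/(O + f) = 1/(-2*I*√15/1011669 + 7961235) = 1/(7961235 - 2*I*√15/1011669)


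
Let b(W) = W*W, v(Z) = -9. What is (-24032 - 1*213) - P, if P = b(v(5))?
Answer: -24326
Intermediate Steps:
b(W) = W²
P = 81 (P = (-9)² = 81)
(-24032 - 1*213) - P = (-24032 - 1*213) - 1*81 = (-24032 - 213) - 81 = -24245 - 81 = -24326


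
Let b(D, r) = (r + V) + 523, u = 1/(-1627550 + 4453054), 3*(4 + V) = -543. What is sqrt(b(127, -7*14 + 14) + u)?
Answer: sqrt(126737631734098)/706376 ≈ 15.937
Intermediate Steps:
V = -185 (V = -4 + (1/3)*(-543) = -4 - 181 = -185)
u = 1/2825504 ≈ 3.5392e-7
b(D, r) = 338 + r (b(D, r) = (r - 185) + 523 = (-185 + r) + 523 = 338 + r)
sqrt(b(127, -7*14 + 14) + u) = sqrt((338 + (-7*14 + 14)) + 1/2825504) = sqrt((338 + (-98 + 14)) + 1/2825504) = sqrt((338 - 84) + 1/2825504) = sqrt(254 + 1/2825504) = sqrt(717678017/2825504) = sqrt(126737631734098)/706376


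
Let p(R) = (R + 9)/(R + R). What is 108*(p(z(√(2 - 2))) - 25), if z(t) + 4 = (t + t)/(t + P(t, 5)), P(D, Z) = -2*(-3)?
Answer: -5535/2 ≈ -2767.5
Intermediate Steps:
P(D, Z) = 6
z(t) = -4 + 2*t/(6 + t) (z(t) = -4 + (t + t)/(t + 6) = -4 + (2*t)/(6 + t) = -4 + 2*t/(6 + t))
p(R) = (9 + R)/(2*R) (p(R) = (9 + R)/((2*R)) = (9 + R)*(1/(2*R)) = (9 + R)/(2*R))
108*(p(z(√(2 - 2))) - 25) = 108*((9 + 2*(-12 - √(2 - 2))/(6 + √(2 - 2)))/(2*((2*(-12 - √(2 - 2))/(6 + √(2 - 2))))) - 25) = 108*((9 + 2*(-12 - √0)/(6 + √0))/(2*((2*(-12 - √0)/(6 + √0)))) - 25) = 108*((9 + 2*(-12 - 1*0)/(6 + 0))/(2*((2*(-12 - 1*0)/(6 + 0)))) - 25) = 108*((9 + 2*(-12 + 0)/6)/(2*((2*(-12 + 0)/6))) - 25) = 108*((9 + 2*(⅙)*(-12))/(2*((2*(⅙)*(-12)))) - 25) = 108*((½)*(9 - 4)/(-4) - 25) = 108*((½)*(-¼)*5 - 25) = 108*(-5/8 - 25) = 108*(-205/8) = -5535/2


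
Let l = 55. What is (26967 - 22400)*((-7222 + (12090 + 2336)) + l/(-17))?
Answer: 559060171/17 ≈ 3.2886e+7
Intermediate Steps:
(26967 - 22400)*((-7222 + (12090 + 2336)) + l/(-17)) = (26967 - 22400)*((-7222 + (12090 + 2336)) + 55/(-17)) = 4567*((-7222 + 14426) + 55*(-1/17)) = 4567*(7204 - 55/17) = 4567*(122413/17) = 559060171/17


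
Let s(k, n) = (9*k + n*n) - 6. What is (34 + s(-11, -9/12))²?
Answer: 1270129/256 ≈ 4961.4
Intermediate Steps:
s(k, n) = -6 + n² + 9*k (s(k, n) = (9*k + n²) - 6 = (n² + 9*k) - 6 = -6 + n² + 9*k)
(34 + s(-11, -9/12))² = (34 + (-6 + (-9/12)² + 9*(-11)))² = (34 + (-6 + (-9*1/12)² - 99))² = (34 + (-6 + (-¾)² - 99))² = (34 + (-6 + 9/16 - 99))² = (34 - 1671/16)² = (-1127/16)² = 1270129/256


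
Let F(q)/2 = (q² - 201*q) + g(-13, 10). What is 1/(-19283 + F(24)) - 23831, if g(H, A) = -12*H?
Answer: -654566078/27467 ≈ -23831.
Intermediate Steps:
F(q) = 312 - 402*q + 2*q² (F(q) = 2*((q² - 201*q) - 12*(-13)) = 2*((q² - 201*q) + 156) = 2*(156 + q² - 201*q) = 312 - 402*q + 2*q²)
1/(-19283 + F(24)) - 23831 = 1/(-19283 + (312 - 402*24 + 2*24²)) - 23831 = 1/(-19283 + (312 - 9648 + 2*576)) - 23831 = 1/(-19283 + (312 - 9648 + 1152)) - 23831 = 1/(-19283 - 8184) - 23831 = 1/(-27467) - 23831 = -1/27467 - 23831 = -654566078/27467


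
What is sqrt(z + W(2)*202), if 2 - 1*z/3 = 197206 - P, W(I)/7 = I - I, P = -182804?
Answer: 2*I*sqrt(285006) ≈ 1067.7*I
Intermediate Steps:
W(I) = 0 (W(I) = 7*(I - I) = 7*0 = 0)
z = -1140024 (z = 6 - 3*(197206 - 1*(-182804)) = 6 - 3*(197206 + 182804) = 6 - 3*380010 = 6 - 1140030 = -1140024)
sqrt(z + W(2)*202) = sqrt(-1140024 + 0*202) = sqrt(-1140024 + 0) = sqrt(-1140024) = 2*I*sqrt(285006)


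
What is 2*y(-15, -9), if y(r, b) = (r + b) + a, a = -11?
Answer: -70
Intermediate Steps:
y(r, b) = -11 + b + r (y(r, b) = (r + b) - 11 = (b + r) - 11 = -11 + b + r)
2*y(-15, -9) = 2*(-11 - 9 - 15) = 2*(-35) = -70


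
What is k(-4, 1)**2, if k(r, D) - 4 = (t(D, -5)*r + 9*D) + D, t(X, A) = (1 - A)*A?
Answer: 17956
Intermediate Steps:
t(X, A) = A*(1 - A)
k(r, D) = 4 - 30*r + 10*D (k(r, D) = 4 + (((-5*(1 - 1*(-5)))*r + 9*D) + D) = 4 + (((-5*(1 + 5))*r + 9*D) + D) = 4 + (((-5*6)*r + 9*D) + D) = 4 + ((-30*r + 9*D) + D) = 4 + (-30*r + 10*D) = 4 - 30*r + 10*D)
k(-4, 1)**2 = (4 - 30*(-4) + 10*1)**2 = (4 + 120 + 10)**2 = 134**2 = 17956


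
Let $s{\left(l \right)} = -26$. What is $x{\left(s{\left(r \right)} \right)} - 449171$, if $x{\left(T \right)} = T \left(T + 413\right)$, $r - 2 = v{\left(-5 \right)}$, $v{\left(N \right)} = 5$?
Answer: $-459233$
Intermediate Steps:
$r = 7$ ($r = 2 + 5 = 7$)
$x{\left(T \right)} = T \left(413 + T\right)$
$x{\left(s{\left(r \right)} \right)} - 449171 = - 26 \left(413 - 26\right) - 449171 = \left(-26\right) 387 - 449171 = -10062 - 449171 = -459233$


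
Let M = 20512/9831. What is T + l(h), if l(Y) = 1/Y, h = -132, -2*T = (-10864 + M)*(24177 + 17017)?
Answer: 96774443599219/432564 ≈ 2.2372e+8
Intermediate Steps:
M = 20512/9831 (M = 20512*(1/9831) = 20512/9831 ≈ 2.0865)
T = 2199419172784/9831 (T = -(-10864 + 20512/9831)*(24177 + 17017)/2 = -(-53391736)*41194/9831 = -½*(-4398838345568/9831) = 2199419172784/9831 ≈ 2.2372e+8)
T + l(h) = 2199419172784/9831 + 1/(-132) = 2199419172784/9831 - 1/132 = 96774443599219/432564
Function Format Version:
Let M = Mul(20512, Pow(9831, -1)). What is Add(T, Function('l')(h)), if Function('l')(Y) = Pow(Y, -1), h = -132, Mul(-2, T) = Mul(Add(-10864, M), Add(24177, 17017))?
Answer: Rational(96774443599219, 432564) ≈ 2.2372e+8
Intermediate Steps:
M = Rational(20512, 9831) (M = Mul(20512, Rational(1, 9831)) = Rational(20512, 9831) ≈ 2.0865)
T = Rational(2199419172784, 9831) (T = Mul(Rational(-1, 2), Mul(Add(-10864, Rational(20512, 9831)), Add(24177, 17017))) = Mul(Rational(-1, 2), Mul(Rational(-106783472, 9831), 41194)) = Mul(Rational(-1, 2), Rational(-4398838345568, 9831)) = Rational(2199419172784, 9831) ≈ 2.2372e+8)
Add(T, Function('l')(h)) = Add(Rational(2199419172784, 9831), Pow(-132, -1)) = Add(Rational(2199419172784, 9831), Rational(-1, 132)) = Rational(96774443599219, 432564)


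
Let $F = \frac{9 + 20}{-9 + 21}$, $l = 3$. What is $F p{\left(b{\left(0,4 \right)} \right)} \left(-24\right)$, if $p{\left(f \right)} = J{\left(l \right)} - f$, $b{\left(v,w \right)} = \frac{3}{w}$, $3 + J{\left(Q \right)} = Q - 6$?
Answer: $\frac{783}{2} \approx 391.5$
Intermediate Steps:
$J{\left(Q \right)} = -9 + Q$ ($J{\left(Q \right)} = -3 + \left(Q - 6\right) = -3 + \left(-6 + Q\right) = -9 + Q$)
$p{\left(f \right)} = -6 - f$ ($p{\left(f \right)} = \left(-9 + 3\right) - f = -6 - f$)
$F = \frac{29}{12} \approx 2.4167$
$F p{\left(b{\left(0,4 \right)} \right)} \left(-24\right) = \frac{29 \left(-6 - \frac{3}{4}\right)}{12} \left(-24\right) = \frac{29}{12} \left(- \frac{27}{4}\right) \left(-24\right) = \left(- \frac{261}{16}\right) \left(-24\right) = \frac{783}{2}$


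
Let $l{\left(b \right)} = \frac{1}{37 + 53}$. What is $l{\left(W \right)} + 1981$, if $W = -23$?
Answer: $\frac{178291}{90} \approx 1981.0$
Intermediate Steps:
$l{\left(b \right)} = \frac{1}{90}$
$l{\left(W \right)} + 1981 = \frac{1}{90} + 1981 = \frac{178291}{90}$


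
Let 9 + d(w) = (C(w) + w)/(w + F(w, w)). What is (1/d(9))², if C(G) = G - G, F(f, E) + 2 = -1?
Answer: 4/225 ≈ 0.017778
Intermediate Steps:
F(f, E) = -3 (F(f, E) = -2 - 1 = -3)
C(G) = 0
d(w) = -9 + w/(-3 + w) (d(w) = -9 + (0 + w)/(w - 3) = -9 + w/(-3 + w))
(1/d(9))² = (1/((27 - 8*9)/(-3 + 9)))² = (1/((27 - 72)/6))² = (1/((⅙)*(-45)))² = (1/(-15/2))² = (-2/15)² = 4/225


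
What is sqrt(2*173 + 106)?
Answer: 2*sqrt(113) ≈ 21.260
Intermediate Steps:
sqrt(2*173 + 106) = sqrt(346 + 106) = sqrt(452) = 2*sqrt(113)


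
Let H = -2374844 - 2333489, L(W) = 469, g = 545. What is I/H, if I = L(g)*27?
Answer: -1809/672619 ≈ -0.0026895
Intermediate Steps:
H = -4708333
I = 12663 (I = 469*27 = 12663)
I/H = 12663/(-4708333) = 12663*(-1/4708333) = -1809/672619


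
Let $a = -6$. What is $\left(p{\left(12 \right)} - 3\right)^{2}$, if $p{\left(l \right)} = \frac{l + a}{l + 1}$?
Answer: $\frac{1089}{169} \approx 6.4438$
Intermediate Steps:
$p{\left(l \right)} = \frac{-6 + l}{1 + l}$ ($p{\left(l \right)} = \frac{l - 6}{l + 1} = \frac{-6 + l}{1 + l}$)
$\left(p{\left(12 \right)} - 3\right)^{2} = \left(\frac{-6 + 12}{1 + 12} - 3\right)^{2} = \left(\frac{1}{13} \cdot 6 - 3\right)^{2} = \left(\frac{6}{13} - 3\right)^{2} = \left(- \frac{33}{13}\right)^{2} = \frac{1089}{169}$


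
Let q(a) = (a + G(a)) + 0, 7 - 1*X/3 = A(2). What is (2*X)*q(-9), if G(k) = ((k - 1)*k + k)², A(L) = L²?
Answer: 117936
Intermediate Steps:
G(k) = (k + k*(-1 + k))² (G(k) = ((-1 + k)*k + k)² = (k*(-1 + k) + k)² = (k + k*(-1 + k))²)
X = 9 (X = 21 - 3*2² = 21 - 3*4 = 21 - 12 = 9)
q(a) = a + a⁴ (q(a) = (a + a⁴) + 0 = a + a⁴)
(2*X)*q(-9) = (2*9)*(-9 + (-9)⁴) = 18*(-9 + 6561) = 18*6552 = 117936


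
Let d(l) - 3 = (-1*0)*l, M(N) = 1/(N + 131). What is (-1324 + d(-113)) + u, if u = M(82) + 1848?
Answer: 112252/213 ≈ 527.00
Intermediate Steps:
M(N) = 1/(131 + N)
d(l) = 3 (d(l) = 3 + (-1*0)*l = 3 + 0*l = 3 + 0 = 3)
u = 393625/213 (u = 1/(131 + 82) + 1848 = 1/213 + 1848 = 393625/213 ≈ 1848.0)
(-1324 + d(-113)) + u = (-1324 + 3) + 393625/213 = -1321 + 393625/213 = 112252/213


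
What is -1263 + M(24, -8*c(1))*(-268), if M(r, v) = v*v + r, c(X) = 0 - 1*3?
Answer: -162063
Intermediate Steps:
c(X) = -3 (c(X) = 0 - 3 = -3)
M(r, v) = r + v² (M(r, v) = v² + r = r + v²)
-1263 + M(24, -8*c(1))*(-268) = -1263 + (24 + (-8*(-3))²)*(-268) = -1263 + (24 + 24²)*(-268) = -1263 + (24 + 576)*(-268) = -1263 + 600*(-268) = -1263 - 160800 = -162063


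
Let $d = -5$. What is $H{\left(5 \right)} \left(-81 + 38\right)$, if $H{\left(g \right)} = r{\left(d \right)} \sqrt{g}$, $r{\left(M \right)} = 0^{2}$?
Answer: $0$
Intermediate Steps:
$r{\left(M \right)} = 0$
$H{\left(g \right)} = 0$ ($H{\left(g \right)} = 0 \sqrt{g} = 0$)
$H{\left(5 \right)} \left(-81 + 38\right) = 0 \left(-81 + 38\right) = 0 \left(-43\right) = 0$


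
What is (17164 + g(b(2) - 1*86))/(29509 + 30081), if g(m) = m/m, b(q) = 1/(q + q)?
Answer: 3433/11918 ≈ 0.28805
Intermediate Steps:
b(q) = 1/(2*q)
g(m) = 1
(17164 + g(b(2) - 1*86))/(29509 + 30081) = (17164 + 1)/(29509 + 30081) = 17165/59590 = 17165*(1/59590) = 3433/11918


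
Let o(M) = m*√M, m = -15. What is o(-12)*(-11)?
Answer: 330*I*√3 ≈ 571.58*I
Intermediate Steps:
o(M) = -15*√M
o(-12)*(-11) = -30*I*√3*(-11) = 330*I*√3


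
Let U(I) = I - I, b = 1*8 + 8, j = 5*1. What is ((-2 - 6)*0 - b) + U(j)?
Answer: -16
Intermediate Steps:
j = 5
b = 16 (b = 8 + 8 = 16)
U(I) = 0
((-2 - 6)*0 - b) + U(j) = ((-2 - 6)*0 - 1*16) + 0 = (-8*0 - 16) + 0 = (0 - 16) + 0 = -16 + 0 = -16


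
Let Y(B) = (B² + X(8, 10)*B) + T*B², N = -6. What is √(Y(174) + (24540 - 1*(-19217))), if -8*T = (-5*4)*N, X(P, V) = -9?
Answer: I*√381673 ≈ 617.8*I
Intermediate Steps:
T = -15 (T = -(-5*4)*(-6)/8 = -(-5)*(-6)/2 = -⅛*120 = -15)
Y(B) = -14*B² - 9*B (Y(B) = (B² - 9*B) - 15*B² = -14*B² - 9*B)
√(Y(174) + (24540 - 1*(-19217))) = √(-1*174*(9 + 14*174) + (24540 - 1*(-19217))) = √(-1*174*(9 + 2436) + (24540 + 19217)) = √(-1*174*2445 + 43757) = √(-425430 + 43757) = √(-381673) = I*√381673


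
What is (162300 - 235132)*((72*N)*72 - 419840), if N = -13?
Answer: 35486081024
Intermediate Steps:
(162300 - 235132)*((72*N)*72 - 419840) = (162300 - 235132)*((72*(-13))*72 - 419840) = -72832*(-936*72 - 419840) = -72832*(-67392 - 419840) = -72832*(-487232) = 35486081024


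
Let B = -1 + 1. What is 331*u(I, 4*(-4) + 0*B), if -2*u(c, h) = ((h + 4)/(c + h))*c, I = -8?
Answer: 662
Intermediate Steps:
B = 0
u(c, h) = -c*(4 + h)/(2*(c + h)) (u(c, h) = -(h + 4)/(c + h)*c/2 = -(4 + h)/(c + h)*c/2 = -c*(4 + h)/(2*(c + h)))
331*u(I, 4*(-4) + 0*B) = 331*(-1*(-8)*(4 + (4*(-4) + 0*0))/(2*(-8) + 2*(4*(-4) + 0*0))) = 331*(-1*(-8)*(4 + (-16 + 0))/(-16 + 2*(-16 + 0))) = 331*(-1*(-8)*(4 - 16)/(-16 + 2*(-16))) = 331*(-1*(-8)*(-12)/(-16 - 32)) = 331*(-1*(-8)*(-12)/(-48)) = 331*(-1*(-8)*(-1/48)*(-12)) = 331*2 = 662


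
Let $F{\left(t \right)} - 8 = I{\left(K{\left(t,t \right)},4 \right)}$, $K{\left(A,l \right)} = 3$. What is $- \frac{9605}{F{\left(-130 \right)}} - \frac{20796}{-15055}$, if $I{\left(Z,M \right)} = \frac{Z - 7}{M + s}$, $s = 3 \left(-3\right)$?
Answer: $- \frac{722101351}{662420} \approx -1090.1$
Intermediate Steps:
$s = -9$
$I{\left(Z,M \right)} = \frac{-7 + Z}{-9 + M}$ ($I{\left(Z,M \right)} = \frac{Z - 7}{M - 9} = \frac{-7 + Z}{-9 + M}$)
$F{\left(t \right)} = \frac{44}{5}$ ($F{\left(t \right)} = 8 + \frac{-7 + 3}{-9 + 4} = 8 + \frac{1}{-5} \left(-4\right) = 8 - - \frac{4}{5} = 8 + \frac{4}{5} = \frac{44}{5}$)
$- \frac{9605}{F{\left(-130 \right)}} - \frac{20796}{-15055} = - \frac{9605}{\frac{44}{5}} - \frac{20796}{-15055} = \left(-9605\right) \frac{5}{44} - - \frac{20796}{15055} = - \frac{48025}{44} + \frac{20796}{15055} = - \frac{722101351}{662420}$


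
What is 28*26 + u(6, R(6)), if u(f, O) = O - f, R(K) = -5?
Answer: 717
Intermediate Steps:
28*26 + u(6, R(6)) = 28*26 + (-5 - 1*6) = 728 + (-5 - 6) = 728 - 11 = 717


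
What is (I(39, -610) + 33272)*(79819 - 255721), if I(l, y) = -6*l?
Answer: -5811450276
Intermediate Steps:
(I(39, -610) + 33272)*(79819 - 255721) = (-6*39 + 33272)*(79819 - 255721) = (-234 + 33272)*(-175902) = 33038*(-175902) = -5811450276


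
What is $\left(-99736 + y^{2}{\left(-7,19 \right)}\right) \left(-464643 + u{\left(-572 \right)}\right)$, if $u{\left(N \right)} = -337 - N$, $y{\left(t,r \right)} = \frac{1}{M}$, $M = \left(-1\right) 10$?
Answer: $\frac{1157954791098}{25} \approx 4.6318 \cdot 10^{10}$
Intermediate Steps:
$M = -10$
$y{\left(t,r \right)} = - \frac{1}{10}$ ($y{\left(t,r \right)} = \frac{1}{-10} = - \frac{1}{10}$)
$\left(-99736 + y^{2}{\left(-7,19 \right)}\right) \left(-464643 + u{\left(-572 \right)}\right) = \left(-99736 + \left(- \frac{1}{10}\right)^{2}\right) \left(-464643 - -235\right) = \left(-99736 + \frac{1}{100}\right) \left(-464643 + \left(-337 + 572\right)\right) = - \frac{9973599 \left(-464643 + 235\right)}{100} = \left(- \frac{9973599}{100}\right) \left(-464408\right) = \frac{1157954791098}{25}$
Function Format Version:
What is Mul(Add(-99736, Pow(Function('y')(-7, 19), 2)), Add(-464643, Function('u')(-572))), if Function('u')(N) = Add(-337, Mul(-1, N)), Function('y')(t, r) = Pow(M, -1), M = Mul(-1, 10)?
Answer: Rational(1157954791098, 25) ≈ 4.6318e+10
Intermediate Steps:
M = -10
Function('y')(t, r) = Rational(-1, 10) (Function('y')(t, r) = Pow(-10, -1) = Rational(-1, 10))
Mul(Add(-99736, Pow(Function('y')(-7, 19), 2)), Add(-464643, Function('u')(-572))) = Mul(Add(-99736, Pow(Rational(-1, 10), 2)), Add(-464643, Add(-337, Mul(-1, -572)))) = Mul(Add(-99736, Rational(1, 100)), Add(-464643, Add(-337, 572))) = Mul(Rational(-9973599, 100), Add(-464643, 235)) = Mul(Rational(-9973599, 100), -464408) = Rational(1157954791098, 25)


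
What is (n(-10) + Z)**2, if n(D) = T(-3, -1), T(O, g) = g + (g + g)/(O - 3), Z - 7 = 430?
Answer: 1713481/9 ≈ 1.9039e+5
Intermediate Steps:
Z = 437 (Z = 7 + 430 = 437)
T(O, g) = g + 2*g/(-3 + O) (T(O, g) = g + (2*g)/(-3 + O) = g + 2*g/(-3 + O))
n(D) = -2/3 (n(D) = -(-1 - 3)/(-3 - 3) = -1*(-4)/(-6) = -1*(-1/6)*(-4) = -2/3)
(n(-10) + Z)**2 = (-2/3 + 437)**2 = (1309/3)**2 = 1713481/9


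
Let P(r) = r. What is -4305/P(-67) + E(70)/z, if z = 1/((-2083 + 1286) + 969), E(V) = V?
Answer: 810985/67 ≈ 12104.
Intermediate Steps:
z = 1/172 (z = 1/(-797 + 969) = 1/172 ≈ 0.0058140)
-4305/P(-67) + E(70)/z = -4305/(-67) + 70/(1/172) = -4305*(-1/67) + 70*172 = 4305/67 + 12040 = 810985/67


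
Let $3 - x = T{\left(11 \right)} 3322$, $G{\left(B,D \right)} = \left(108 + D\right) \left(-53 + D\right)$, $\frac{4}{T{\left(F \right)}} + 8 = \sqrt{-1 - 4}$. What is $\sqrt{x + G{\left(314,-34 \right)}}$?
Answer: $\frac{\sqrt{-23302059 + 916872 i \sqrt{5}}}{69} \approx 3.0747 + 70.027 i$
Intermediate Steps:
$T{\left(F \right)} = \frac{4}{-8 + i \sqrt{5}}$ ($T{\left(F \right)} = \frac{4}{-8 + \sqrt{-1 - 4}} = \frac{4}{-8 + \sqrt{-5}} = \frac{4}{-8 + i \sqrt{5}}$)
$G{\left(B,D \right)} = \left(-53 + D\right) \left(108 + D\right)$
$x = \frac{106511}{69} + \frac{13288 i \sqrt{5}}{69}$ ($x = 3 - \left(- \frac{32}{69} - \frac{4 i \sqrt{5}}{69}\right) 3322 = 3 - \left(- \frac{106304}{69} - \frac{13288 i \sqrt{5}}{69}\right) = 3 + \left(\frac{106304}{69} + \frac{13288 i \sqrt{5}}{69}\right) = \frac{106511}{69} + \frac{13288 i \sqrt{5}}{69} \approx 1543.6 + 430.62 i$)
$\sqrt{x + G{\left(314,-34 \right)}} = \sqrt{\left(\frac{106511}{69} + \frac{13288 i \sqrt{5}}{69}\right) + \left(-5724 + \left(-34\right)^{2} + 55 \left(-34\right)\right)} = \sqrt{\left(\frac{106511}{69} + \frac{13288 i \sqrt{5}}{69}\right) - 6438} = \sqrt{- \frac{337711}{69} + \frac{13288 i \sqrt{5}}{69}}$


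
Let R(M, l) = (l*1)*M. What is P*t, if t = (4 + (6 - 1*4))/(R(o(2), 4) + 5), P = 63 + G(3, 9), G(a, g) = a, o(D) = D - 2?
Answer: 396/5 ≈ 79.200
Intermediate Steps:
o(D) = -2 + D
R(M, l) = M*l (R(M, l) = l*M = M*l)
P = 66 (P = 63 + 3 = 66)
t = 6/5 (t = (4 + (6 - 1*4))/((-2 + 2)*4 + 5) = (4 + (6 - 4))/(0*4 + 5) = (4 + 2)/(0 + 5) = 6/5 ≈ 1.2000)
P*t = 66*(6/5) = 396/5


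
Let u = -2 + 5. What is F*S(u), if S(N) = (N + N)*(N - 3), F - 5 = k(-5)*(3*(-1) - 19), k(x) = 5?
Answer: 0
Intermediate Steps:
F = -105 (F = 5 + 5*(3*(-1) - 19) = 5 + 5*(-3 - 19) = 5 + 5*(-22) = 5 - 110 = -105)
u = 3
S(N) = 2*N*(-3 + N) (S(N) = (2*N)*(-3 + N) = 2*N*(-3 + N))
F*S(u) = -210*3*(-3 + 3) = -210*3*0 = -105*0 = 0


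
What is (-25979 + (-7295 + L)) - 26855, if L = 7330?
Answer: -52799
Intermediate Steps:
(-25979 + (-7295 + L)) - 26855 = (-25979 + (-7295 + 7330)) - 26855 = (-25979 + 35) - 26855 = -25944 - 26855 = -52799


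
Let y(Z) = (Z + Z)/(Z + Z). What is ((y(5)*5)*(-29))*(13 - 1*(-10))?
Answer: -3335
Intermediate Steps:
y(Z) = 1 (y(Z) = (2*Z)/((2*Z)) = (2*Z)*(1/(2*Z)) = 1)
((y(5)*5)*(-29))*(13 - 1*(-10)) = ((1*5)*(-29))*(13 - 1*(-10)) = (5*(-29))*(13 + 10) = -145*23 = -3335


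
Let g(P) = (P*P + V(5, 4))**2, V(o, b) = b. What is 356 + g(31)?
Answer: 931581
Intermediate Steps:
g(P) = (4 + P**2)**2 (g(P) = (P*P + 4)**2 = (P**2 + 4)**2 = (4 + P**2)**2)
356 + g(31) = 356 + (4 + 31**2)**2 = 356 + (4 + 961)**2 = 356 + 965**2 = 356 + 931225 = 931581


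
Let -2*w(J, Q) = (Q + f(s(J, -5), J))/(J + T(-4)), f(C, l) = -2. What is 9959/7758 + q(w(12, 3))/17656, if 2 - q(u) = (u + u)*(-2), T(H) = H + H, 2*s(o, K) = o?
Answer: 175847741/136975248 ≈ 1.2838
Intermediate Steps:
s(o, K) = o/2
T(H) = 2*H
w(J, Q) = -(-2 + Q)/(2*(-8 + J)) (w(J, Q) = -(Q - 2)/(2*(J + 2*(-4))) = -(-2 + Q)/(2*(J - 8)) = -(-2 + Q)/(2*(-8 + J)))
q(u) = 2 + 4*u (q(u) = 2 - (u + u)*(-2) = 2 - 2*u*(-2) = 2 - (-4)*u = 2 + 4*u)
9959/7758 + q(w(12, 3))/17656 = 9959/7758 + (2 + 4*((2 - 1*3)/(2*(-8 + 12))))/17656 = 9959*(1/7758) + (2 + 4*((1/2)*(2 - 3)/4))*(1/17656) = 9959/7758 + (2 + 4*((1/2)*(1/4)*(-1)))*(1/17656) = 9959/7758 + (2 + 4*(-1/8))*(1/17656) = 9959/7758 + (2 - 1/2)*(1/17656) = 9959/7758 + (3/2)*(1/17656) = 9959/7758 + 3/35312 = 175847741/136975248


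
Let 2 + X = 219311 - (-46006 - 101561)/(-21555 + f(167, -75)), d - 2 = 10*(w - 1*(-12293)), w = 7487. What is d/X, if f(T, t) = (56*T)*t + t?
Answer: 6810322860/7550801843 ≈ 0.90193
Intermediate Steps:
f(T, t) = t + 56*T*t (f(T, t) = 56*T*t + t = t + 56*T*t)
d = 197802 (d = 2 + 10*(7487 - 1*(-12293)) = 2 + 10*(7487 + 12293) = 2 + 10*19780 = 2 + 197800 = 197802)
X = 7550801843/34430 (X = -2 + (219311 - (-46006 - 101561)/(-21555 - 75*(1 + 56*167))) = -2 + (219311 - (-147567)/(-21555 - 75*(1 + 9352))) = -2 + (219311 - (-147567)/(-21555 - 75*9353)) = -2 + (219311 - (-147567)/(-21555 - 701475)) = -2 + (219311 - (-147567)/(-723030)) = -2 + (219311 - (-147567)*(-1)/723030) = -2 + (219311 - 1*7027/34430) = -2 + (219311 - 7027/34430) = -2 + 7550870703/34430 = 7550801843/34430 ≈ 2.1931e+5)
d/X = 197802/(7550801843/34430) = 197802*(34430/7550801843) = 6810322860/7550801843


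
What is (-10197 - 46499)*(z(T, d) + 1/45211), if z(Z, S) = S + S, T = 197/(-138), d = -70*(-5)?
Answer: -1794298055896/45211 ≈ -3.9687e+7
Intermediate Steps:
d = 350
T = -197/138 (T = 197*(-1/138) = -197/138 ≈ -1.4275)
z(Z, S) = 2*S
(-10197 - 46499)*(z(T, d) + 1/45211) = (-10197 - 46499)*(2*350 + 1/45211) = -56696*(700 + 1/45211) = -56696*31647701/45211 = -1794298055896/45211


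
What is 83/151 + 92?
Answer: 13975/151 ≈ 92.550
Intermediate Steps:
83/151 + 92 = 13975/151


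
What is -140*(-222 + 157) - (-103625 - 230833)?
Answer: 343558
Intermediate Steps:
-140*(-222 + 157) - (-103625 - 230833) = -140*(-65) - 1*(-334458) = 9100 + 334458 = 343558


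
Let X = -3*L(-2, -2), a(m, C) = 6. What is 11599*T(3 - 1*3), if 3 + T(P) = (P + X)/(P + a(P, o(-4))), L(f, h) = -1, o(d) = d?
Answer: -57995/2 ≈ -28998.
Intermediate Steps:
X = 3 (X = -3*(-1) = 3)
T(P) = -3 + (3 + P)/(6 + P) (T(P) = -3 + (P + 3)/(P + 6) = -3 + (3 + P)/(6 + P))
11599*T(3 - 1*3) = 11599*((-15 - 2*(3 - 1*3))/(6 + (3 - 1*3))) = 11599*((-15 - 2*(3 - 3))/(6 + (3 - 3))) = 11599*((-15 - 2*0)/(6 + 0)) = 11599*((-15 + 0)/6) = 11599*((⅙)*(-15)) = 11599*(-5/2) = -57995/2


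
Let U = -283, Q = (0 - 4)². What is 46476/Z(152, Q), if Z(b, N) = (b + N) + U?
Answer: -46476/115 ≈ -404.14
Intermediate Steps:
Q = 16 (Q = (-4)² = 16)
Z(b, N) = -283 + N + b (Z(b, N) = (b + N) - 283 = (N + b) - 283 = -283 + N + b)
46476/Z(152, Q) = 46476/(-283 + 16 + 152) = 46476/(-115) = 46476*(-1/115) = -46476/115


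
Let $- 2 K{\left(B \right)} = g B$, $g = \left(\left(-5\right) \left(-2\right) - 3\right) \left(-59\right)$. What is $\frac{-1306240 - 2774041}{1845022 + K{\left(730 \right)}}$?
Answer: $- \frac{4080281}{1995767} \approx -2.0445$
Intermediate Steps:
$g = -413$ ($g = \left(10 - 3\right) \left(-59\right) = 7 \left(-59\right) = -413$)
$K{\left(B \right)} = \frac{413 B}{2}$ ($K{\left(B \right)} = - \frac{\left(-413\right) B}{2} = \frac{413 B}{2}$)
$\frac{-1306240 - 2774041}{1845022 + K{\left(730 \right)}} = \frac{-1306240 - 2774041}{1845022 + \frac{413}{2} \cdot 730} = - \frac{4080281}{1845022 + 150745} = - \frac{4080281}{1995767}$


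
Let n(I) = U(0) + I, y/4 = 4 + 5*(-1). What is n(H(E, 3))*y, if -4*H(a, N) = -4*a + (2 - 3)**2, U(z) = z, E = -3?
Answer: 13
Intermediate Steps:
H(a, N) = -1/4 + a (H(a, N) = -(-4*a + (2 - 3)**2)/4 = -(-4*a + (-1)**2)/4 = -(-4*a + 1)/4 = -(1 - 4*a)/4 = -1/4 + a)
y = -4 (y = 4*(4 + 5*(-1)) = 4*(4 - 5) = 4*(-1) = -4)
n(I) = I (n(I) = 0 + I = I)
n(H(E, 3))*y = (-1/4 - 3)*(-4) = -13/4*(-4) = 13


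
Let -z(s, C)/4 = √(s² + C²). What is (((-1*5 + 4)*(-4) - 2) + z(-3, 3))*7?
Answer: 14 - 84*√2 ≈ -104.79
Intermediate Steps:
z(s, C) = -4*√(C² + s²) (z(s, C) = -4*√(s² + C²) = -4*√(C² + s²))
(((-1*5 + 4)*(-4) - 2) + z(-3, 3))*7 = (((-1*5 + 4)*(-4) - 2) - 4*√(3² + (-3)²))*7 = (((-5 + 4)*(-4) - 2) - 4*√(9 + 9))*7 = ((-1*(-4) - 2) - 12*√2)*7 = ((4 - 2) - 12*√2)*7 = (2 - 12*√2)*7 = 14 - 84*√2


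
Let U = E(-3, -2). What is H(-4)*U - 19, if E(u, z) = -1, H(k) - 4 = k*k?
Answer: -39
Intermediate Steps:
H(k) = 4 + k**2 (H(k) = 4 + k*k = 4 + k**2)
U = -1
H(-4)*U - 19 = (4 + (-4)**2)*(-1) - 19 = (4 + 16)*(-1) - 19 = 20*(-1) - 19 = -20 - 19 = -39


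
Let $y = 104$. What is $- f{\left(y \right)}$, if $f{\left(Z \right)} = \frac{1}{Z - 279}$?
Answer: $\frac{1}{175} \approx 0.0057143$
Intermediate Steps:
$f{\left(Z \right)} = \frac{1}{-279 + Z}$
$- f{\left(y \right)} = - \frac{1}{-279 + 104} = - \frac{1}{-175} = \left(-1\right) \left(- \frac{1}{175}\right) = \frac{1}{175}$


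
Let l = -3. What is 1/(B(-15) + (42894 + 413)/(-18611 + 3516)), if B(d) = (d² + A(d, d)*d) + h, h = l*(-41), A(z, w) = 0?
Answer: 15095/5209753 ≈ 0.0028974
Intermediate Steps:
h = 123 (h = -3*(-41) = 123)
B(d) = 123 + d² (B(d) = (d² + 0*d) + 123 = (d² + 0) + 123 = d² + 123 = 123 + d²)
1/(B(-15) + (42894 + 413)/(-18611 + 3516)) = 1/((123 + (-15)²) + (42894 + 413)/(-18611 + 3516)) = 1/((123 + 225) + 43307/(-15095)) = 1/(348 + 43307*(-1/15095)) = 1/(348 - 43307/15095) = 1/(5209753/15095) = 15095/5209753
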